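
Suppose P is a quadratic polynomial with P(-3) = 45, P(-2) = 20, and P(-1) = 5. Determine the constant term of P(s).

Write P(s) = as^2 + bs + c. Substituting each data point gives a linear system:
  9a - 3b + c = 45
  4a - 2b + c = 20
  a - b + c = 5
Solving the system yields a = 5, b = 0, c = 0.
So P(s) = 5s².
The constant term is 0.

0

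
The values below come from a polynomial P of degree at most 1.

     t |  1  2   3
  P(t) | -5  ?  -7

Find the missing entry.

On equispaced nodes a degree-1 polynomial has vanishing second forward difference, so
  P(1) - 2·P(2) + P(3) = 0.
Substituting the known values and solving for P(2):
  -2·P(2) = 12
  P(2) = -6.

-6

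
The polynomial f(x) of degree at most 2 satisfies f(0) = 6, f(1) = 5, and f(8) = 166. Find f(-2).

Write f(x) = ax^2 + bx + c. Substituting each data point gives a linear system:
  c = 6
  a + b + c = 5
  64a + 8b + c = 166
Solving the system yields a = 3, b = -4, c = 6.
So f(x) = 3x^2 - 4x + 6.
Then f(-2) = 26.

26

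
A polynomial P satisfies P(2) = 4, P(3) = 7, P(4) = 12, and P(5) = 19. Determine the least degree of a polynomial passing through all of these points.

2

Forward differences of the values at x = 2, 3, 4, 5:
  P  : 4  7  12  19
  Δ  : 3  5  7
  Δ^2: 2  2
  Δ^3: 0
The second differences are constant (2) and nonzero, while all higher differences vanish, so the minimal degree is 2.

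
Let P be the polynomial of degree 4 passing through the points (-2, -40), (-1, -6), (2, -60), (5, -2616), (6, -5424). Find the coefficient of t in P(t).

Write P(t) = at^4 + bt^3 + ct^2 + dt + e. Substituting each data point gives a linear system:
  16a - 8b + 4c - 2d + e = -40
  a - b + c - d + e = -6
  16a + 8b + 4c + 2d + e = -60
  625a + 125b + 25c + 5d + e = -2616
  1296a + 216b + 36c + 6d + e = -5424
Solving the system yields a = -4, b = -2, c = 5, d = 3, e = -6.
So P(t) = -4t^4 - 2t^3 + 5t^2 + 3t - 6.
The coefficient of t is 3.

3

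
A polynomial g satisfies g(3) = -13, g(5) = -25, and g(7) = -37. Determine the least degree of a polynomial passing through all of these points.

1

Forward differences of the values at s = 3, 5, 7:
  g  : -13  -25  -37
  Δ  : -12  -12
  Δ^2: 0
The first differences are constant (-12) and nonzero, while all higher differences vanish, so the minimal degree is 1.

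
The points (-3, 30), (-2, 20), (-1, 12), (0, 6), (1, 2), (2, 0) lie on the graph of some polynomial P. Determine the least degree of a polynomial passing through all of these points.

2

Forward differences of the values at n = -3, -2, -1, 0, 1, 2:
  P  : 30  20  12  6  2  0
  Δ  : -10  -8  -6  -4  -2
  Δ^2: 2  2  2  2
  Δ^3: 0  0  0
  Δ^4: 0  0
  Δ^5: 0
The second differences are constant (2) and nonzero, while all higher differences vanish, so the minimal degree is 2.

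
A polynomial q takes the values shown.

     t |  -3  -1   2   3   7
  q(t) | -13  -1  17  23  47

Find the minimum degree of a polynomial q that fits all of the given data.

1

Divided differences on the nodes -3, -1, 2, 3, 7:
  order 0: -13  -1  17  23  47
  order 1: 6  6  6  6
  order 2: 0  0  0
  order 3: 0  0
  order 4: 0
The order-1 divided differences are all 6 (nonzero) and every higher order vanishes, so the data lies on a polynomial of degree exactly 1.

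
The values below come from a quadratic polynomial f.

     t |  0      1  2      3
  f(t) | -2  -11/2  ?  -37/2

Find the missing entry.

On equispaced nodes a degree-2 polynomial has vanishing third forward difference, so
  - f(0) + 3·f(1) - 3·f(2) + f(3) = 0.
Substituting the known values and solving for f(2):
  -3·f(2) = 33
  f(2) = -11.

-11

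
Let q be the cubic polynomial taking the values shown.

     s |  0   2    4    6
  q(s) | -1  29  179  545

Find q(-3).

Write q(s) = as^3 + bs^2 + cs + d. Substituting each data point gives a linear system:
  d = -1
  8a + 4b + 2c + d = 29
  64a + 16b + 4c + d = 179
  216a + 36b + 6c + d = 545
Solving the system yields a = 2, b = 3, c = 1, d = -1.
So q(s) = 2s³ + 3s² + s - 1.
Then q(-3) = -31.

-31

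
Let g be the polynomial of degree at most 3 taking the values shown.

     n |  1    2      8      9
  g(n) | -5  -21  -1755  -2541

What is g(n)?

Using the Lagrange interpolation formula with nodes 1, 2, 8, 9:
  L_0(n) = (n - 2)(n - 8)(n - 9) / -56
  L_1(n) = (n - 1)(n - 8)(n - 9) / 42
  L_2(n) = (n - 1)(n - 2)(n - 9) / -42
  L_3(n) = (n - 1)(n - 2)(n - 8) / 56
Then g(n) = -5·L_0(n) - 21·L_1(n) - 1755·L_2(n) - 2541·L_3(n).
Expanding and collecting terms gives g(n) = -4n³ + 5n² - 3n - 3.
Check: g(8) = -1755. ✓

g(n) = -4n^3 + 5n^2 - 3n - 3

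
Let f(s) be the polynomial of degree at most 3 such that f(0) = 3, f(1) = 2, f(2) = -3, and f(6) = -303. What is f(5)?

-162

Using the Lagrange interpolation formula with nodes 0, 1, 2, 6:
  L_0(s) = (s - 1)(s - 2)(s - 6) / -12
  L_1(s) = s(s - 2)(s - 6) / 5
  L_2(s) = s(s - 1)(s - 6) / -8
  L_3(s) = s(s - 1)(s - 2) / 120
Then f(s) = 3·L_0(s) + 2·L_1(s) - 3·L_2(s) - 303·L_3(s).
Expanding and collecting terms gives f(s) = -2s³ + 4s² - 3s + 3.
Evaluating at s = 5: f(5) = -162.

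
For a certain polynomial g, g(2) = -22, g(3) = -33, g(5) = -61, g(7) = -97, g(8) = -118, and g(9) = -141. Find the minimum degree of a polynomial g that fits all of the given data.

Divided differences on the nodes 2, 3, 5, 7, 8, 9:
  order 0: -22  -33  -61  -97  -118  -141
  order 1: -11  -14  -18  -21  -23
  order 2: -1  -1  -1  -1
  order 3: 0  0  0
  order 4: 0  0
  order 5: 0
The order-2 divided differences are all -1 (nonzero) and every higher order vanishes, so the data lies on a polynomial of degree exactly 2.

2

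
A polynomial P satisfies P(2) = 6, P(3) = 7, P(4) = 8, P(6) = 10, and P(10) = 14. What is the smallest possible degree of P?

1

Divided differences on the nodes 2, 3, 4, 6, 10:
  order 0: 6  7  8  10  14
  order 1: 1  1  1  1
  order 2: 0  0  0
  order 3: 0  0
  order 4: 0
The order-1 divided differences are all 1 (nonzero) and every higher order vanishes, so the data lies on a polynomial of degree exactly 1.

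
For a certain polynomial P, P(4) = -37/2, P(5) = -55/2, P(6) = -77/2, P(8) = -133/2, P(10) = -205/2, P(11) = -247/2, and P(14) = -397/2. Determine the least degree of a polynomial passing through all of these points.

2

Divided differences on the nodes 4, 5, 6, 8, 10, 11, 14:
  order 0: -37/2  -55/2  -77/2  -133/2  -205/2  -247/2  -397/2
  order 1: -9  -11  -14  -18  -21  -25
  order 2: -1  -1  -1  -1  -1
  order 3: 0  0  0  0
  order 4: 0  0  0
  order 5: 0  0
  order 6: 0
The order-2 divided differences are all -1 (nonzero) and every higher order vanishes, so the data lies on a polynomial of degree exactly 2.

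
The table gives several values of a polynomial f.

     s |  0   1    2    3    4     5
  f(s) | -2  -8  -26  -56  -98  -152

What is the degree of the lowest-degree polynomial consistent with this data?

2

Forward differences of the values at s = 0, 1, 2, 3, 4, 5:
  f  : -2  -8  -26  -56  -98  -152
  Δ  : -6  -18  -30  -42  -54
  Δ^2: -12  -12  -12  -12
  Δ^3: 0  0  0
  Δ^4: 0  0
  Δ^5: 0
The second differences are constant (-12) and nonzero, while all higher differences vanish, so the minimal degree is 2.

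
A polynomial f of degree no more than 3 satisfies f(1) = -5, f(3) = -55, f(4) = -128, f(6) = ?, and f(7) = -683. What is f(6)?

-430

The 4 known points determine the degree-3 polynomial uniquely.
Write f(t) = at^3 + bt^2 + ct + d. Substituting each data point gives a linear system:
  a + b + c + d = -5
  27a + 9b + 3c + d = -55
  64a + 16b + 4c + d = -128
  343a + 49b + 7c + d = -683
Solving the system yields a = -2, b = 0, c = 1, d = -4.
So f(t) = -2t³ + t - 4.
Then f(6) = -430.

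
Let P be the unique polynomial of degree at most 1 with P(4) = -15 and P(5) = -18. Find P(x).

P(x) = -3x - 3

Write P(x) = ax + b. Substituting each data point gives a linear system:
  4a + b = -15
  5a + b = -18
Solving the system yields a = -3, b = -3.
So P(x) = -3x - 3.
Check: P(5) = -18. ✓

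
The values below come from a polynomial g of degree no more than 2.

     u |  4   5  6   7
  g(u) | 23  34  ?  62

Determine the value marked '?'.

47

The 3 known points determine the degree-2 polynomial uniquely.
Write g(u) = au^2 + bu + c. Substituting each data point gives a linear system:
  16a + 4b + c = 23
  25a + 5b + c = 34
  49a + 7b + c = 62
Solving the system yields a = 1, b = 2, c = -1.
So g(u) = u^2 + 2u - 1.
Then g(6) = 47.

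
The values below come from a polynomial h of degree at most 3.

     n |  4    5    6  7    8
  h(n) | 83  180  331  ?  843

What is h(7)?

The 4 known points determine the degree-3 polynomial uniquely.
Write h(n) = an^3 + bn^2 + cn + d. Substituting each data point gives a linear system:
  64a + 16b + 4c + d = 83
  125a + 25b + 5c + d = 180
  216a + 36b + 6c + d = 331
  512a + 64b + 8c + d = 843
Solving the system yields a = 2, b = -3, c = 2, d = -5.
So h(n) = 2n^3 - 3n^2 + 2n - 5.
Then h(7) = 548.

548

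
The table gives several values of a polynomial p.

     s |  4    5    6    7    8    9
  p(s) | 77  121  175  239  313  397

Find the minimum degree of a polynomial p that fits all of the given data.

2

Forward differences of the values at s = 4, 5, 6, 7, 8, 9:
  p  : 77  121  175  239  313  397
  Δ  : 44  54  64  74  84
  Δ^2: 10  10  10  10
  Δ^3: 0  0  0
  Δ^4: 0  0
  Δ^5: 0
The second differences are constant (10) and nonzero, while all higher differences vanish, so the minimal degree is 2.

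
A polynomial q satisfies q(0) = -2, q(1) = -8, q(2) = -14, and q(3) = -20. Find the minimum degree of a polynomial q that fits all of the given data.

1

Forward differences of the values at n = 0, 1, 2, 3:
  q  : -2  -8  -14  -20
  Δ  : -6  -6  -6
  Δ^2: 0  0
  Δ^3: 0
The first differences are constant (-6) and nonzero, while all higher differences vanish, so the minimal degree is 1.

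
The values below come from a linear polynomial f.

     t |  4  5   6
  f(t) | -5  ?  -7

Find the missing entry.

The 2 known points determine the degree-1 polynomial uniquely.
Write f(t) = at + b. Substituting each data point gives a linear system:
  4a + b = -5
  6a + b = -7
Solving the system yields a = -1, b = -1.
So f(t) = -t - 1.
Then f(5) = -6.

-6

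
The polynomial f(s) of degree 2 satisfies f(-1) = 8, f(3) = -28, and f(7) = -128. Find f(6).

-97

Write f(s) = as^2 + bs + c. Substituting each data point gives a linear system:
  a - b + c = 8
  9a + 3b + c = -28
  49a + 7b + c = -128
Solving the system yields a = -2, b = -5, c = 5.
So f(s) = -2s^2 - 5s + 5.
Then f(6) = -97.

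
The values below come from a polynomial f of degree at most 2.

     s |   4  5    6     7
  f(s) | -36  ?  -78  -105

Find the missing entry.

The 3 known points determine the degree-2 polynomial uniquely.
Write f(s) = as^2 + bs + c. Substituting each data point gives a linear system:
  16a + 4b + c = -36
  36a + 6b + c = -78
  49a + 7b + c = -105
Solving the system yields a = -2, b = -1, c = 0.
So f(s) = -2s^2 - s.
Then f(5) = -55.

-55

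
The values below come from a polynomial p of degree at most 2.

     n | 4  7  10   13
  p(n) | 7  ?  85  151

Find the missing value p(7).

37

On equispaced nodes a degree-2 polynomial has vanishing third forward difference, so
  - p(4) + 3·p(7) - 3·p(10) + p(13) = 0.
Substituting the known values and solving for p(7):
  3·p(7) = 111
  p(7) = 37.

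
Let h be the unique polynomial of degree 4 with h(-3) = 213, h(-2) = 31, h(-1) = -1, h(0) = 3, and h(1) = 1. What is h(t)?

Write h(t) = at^4 + bt^3 + ct^2 + dt + e. Substituting each data point gives a linear system:
  81a - 27b + 9c - 3d + e = 213
  16a - 8b + 4c - 2d + e = 31
  a - b + c - d + e = -1
  e = 3
  a + b + c + d + e = 1
Solving the system yields a = 3, b = -1, c = -6, d = 2, e = 3.
So h(t) = 3t^4 - t^3 - 6t^2 + 2t + 3.
Check: h(0) = 3. ✓

h(t) = 3t^4 - t^3 - 6t^2 + 2t + 3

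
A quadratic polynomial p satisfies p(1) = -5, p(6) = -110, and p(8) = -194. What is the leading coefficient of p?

Write p(s) = as^2 + bs + c. Substituting each data point gives a linear system:
  a + b + c = -5
  36a + 6b + c = -110
  64a + 8b + c = -194
Solving the system yields a = -3, b = 0, c = -2.
So p(s) = -3s² - 2.
The leading coefficient is -3.

-3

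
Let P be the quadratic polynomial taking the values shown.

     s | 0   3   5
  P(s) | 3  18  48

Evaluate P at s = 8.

Using the Lagrange interpolation formula with nodes 0, 3, 5:
  L_0(s) = (s - 3)(s - 5) / 15
  L_1(s) = s(s - 5) / -6
  L_2(s) = s(s - 3) / 10
Then P(s) = 3·L_0(s) + 18·L_1(s) + 48·L_2(s).
Expanding and collecting terms gives P(s) = 2s² - s + 3.
Evaluating at s = 8: P(8) = 123.

123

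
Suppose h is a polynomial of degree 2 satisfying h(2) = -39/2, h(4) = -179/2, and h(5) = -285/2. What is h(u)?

h(u) = -6u^2 + u + 5/2

Write h(u) = au^2 + bu + c. Substituting each data point gives a linear system:
  4a + 2b + c = -39/2
  16a + 4b + c = -179/2
  25a + 5b + c = -285/2
Solving the system yields a = -6, b = 1, c = 5/2.
So h(u) = -6u^2 + u + 5/2.
Check: h(5) = -285/2. ✓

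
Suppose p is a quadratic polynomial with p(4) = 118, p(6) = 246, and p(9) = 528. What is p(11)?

776

Write p(n) = an^2 + bn + c. Substituting each data point gives a linear system:
  16a + 4b + c = 118
  36a + 6b + c = 246
  81a + 9b + c = 528
Solving the system yields a = 6, b = 4, c = 6.
So p(n) = 6n² + 4n + 6.
Then p(11) = 776.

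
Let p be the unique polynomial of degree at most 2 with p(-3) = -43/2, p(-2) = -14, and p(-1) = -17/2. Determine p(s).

Write p(s) = as^2 + bs + c. Substituting each data point gives a linear system:
  9a - 3b + c = -43/2
  4a - 2b + c = -14
  a - b + c = -17/2
Solving the system yields a = -1, b = 5/2, c = -5.
So p(s) = -s² + (5/2)s - 5.
Check: p(-3) = -43/2. ✓

p(s) = -s^2 + (5/2)s - 5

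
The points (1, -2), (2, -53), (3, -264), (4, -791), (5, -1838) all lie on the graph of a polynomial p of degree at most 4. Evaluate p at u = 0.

-3

Forward differences of the values at u = 1, 2, 3, 4, 5:
  p  : -2  -53  -264  -791  -1838
  Δ  : -51  -211  -527  -1047
  Δ^2: -160  -316  -520
  Δ^3: -156  -204
  Δ^4: -48
The fourth differences are constant, confirming degree 4.
Interpolating (Newton forward form) and evaluating at u = 0 gives p(0) = -3.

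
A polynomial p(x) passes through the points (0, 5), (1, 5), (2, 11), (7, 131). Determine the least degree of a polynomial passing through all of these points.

2

Divided differences on the nodes 0, 1, 2, 7:
  order 0: 5  5  11  131
  order 1: 0  6  24
  order 2: 3  3
  order 3: 0
The order-2 divided differences are all 3 (nonzero) and every higher order vanishes, so the data lies on a polynomial of degree exactly 2.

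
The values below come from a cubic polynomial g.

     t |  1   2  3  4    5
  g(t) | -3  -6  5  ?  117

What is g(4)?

42

On equispaced nodes a degree-3 polynomial has vanishing fourth forward difference, so
  g(1) - 4·g(2) + 6·g(3) - 4·g(4) + g(5) = 0.
Substituting the known values and solving for g(4):
  -4·g(4) = -168
  g(4) = 42.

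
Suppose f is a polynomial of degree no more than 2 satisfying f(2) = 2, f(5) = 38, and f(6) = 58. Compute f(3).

10

Write f(t) = at^2 + bt + c. Substituting each data point gives a linear system:
  4a + 2b + c = 2
  25a + 5b + c = 38
  36a + 6b + c = 58
Solving the system yields a = 2, b = -2, c = -2.
So f(t) = 2t² - 2t - 2.
Then f(3) = 10.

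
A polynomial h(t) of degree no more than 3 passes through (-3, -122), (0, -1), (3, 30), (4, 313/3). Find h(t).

Write h(t) = at^3 + bt^2 + ct + d. Substituting each data point gives a linear system:
  -27a + 9b - 3c + d = -122
  d = -1
  27a + 9b + 3c + d = 30
  64a + 16b + 4c + d = 313/3
Solving the system yields a = 3, b = -5, c = -5/3, d = -1.
So h(t) = 3t³ - 5t² - (5/3)t - 1.
Check: h(3) = 30. ✓

h(t) = 3t^3 - 5t^2 - (5/3)t - 1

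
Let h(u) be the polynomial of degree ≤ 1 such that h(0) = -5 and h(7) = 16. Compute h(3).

4

Write h(u) = au + b. Substituting each data point gives a linear system:
  b = -5
  7a + b = 16
Solving the system yields a = 3, b = -5.
So h(u) = 3u - 5.
Then h(3) = 4.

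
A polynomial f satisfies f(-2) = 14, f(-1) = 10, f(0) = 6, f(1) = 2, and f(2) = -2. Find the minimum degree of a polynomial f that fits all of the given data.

1

Forward differences of the values at x = -2, -1, 0, 1, 2:
  f  : 14  10  6  2  -2
  Δ  : -4  -4  -4  -4
  Δ^2: 0  0  0
  Δ^3: 0  0
  Δ^4: 0
The first differences are constant (-4) and nonzero, while all higher differences vanish, so the minimal degree is 1.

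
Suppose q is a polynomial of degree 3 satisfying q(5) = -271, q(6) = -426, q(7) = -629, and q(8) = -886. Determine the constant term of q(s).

Write q(s) = as^3 + bs^2 + cs + d. Substituting each data point gives a linear system:
  125a + 25b + 5c + d = -271
  216a + 36b + 6c + d = -426
  343a + 49b + 7c + d = -629
  512a + 64b + 8c + d = -886
Solving the system yields a = -1, b = -6, c = 2, d = -6.
So q(s) = -s³ - 6s² + 2s - 6.
The constant term is -6.

-6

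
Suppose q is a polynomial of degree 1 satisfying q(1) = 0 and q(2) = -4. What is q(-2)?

Using the Lagrange interpolation formula with nodes 1, 2:
  L_0(u) = (u - 2) / -1
  L_1(u) = (u - 1) / 1
Then q(u) = 0·L_0(u) - 4·L_1(u).
Expanding and collecting terms gives q(u) = -4u + 4.
Evaluating at u = -2: q(-2) = 12.

12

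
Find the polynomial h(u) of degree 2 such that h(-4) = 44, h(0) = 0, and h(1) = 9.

Write h(u) = au^2 + bu + c. Substituting each data point gives a linear system:
  16a - 4b + c = 44
  c = 0
  a + b + c = 9
Solving the system yields a = 4, b = 5, c = 0.
So h(u) = 4u^2 + 5u.
Check: h(1) = 9. ✓

h(u) = 4u^2 + 5u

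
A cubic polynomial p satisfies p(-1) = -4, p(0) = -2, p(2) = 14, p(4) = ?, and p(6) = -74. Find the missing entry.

The 4 known points determine the degree-3 polynomial uniquely.
Write p(x) = ax^3 + bx^2 + cx + d. Substituting each data point gives a linear system:
  -a + b - c + d = -4
  d = -2
  8a + 4b + 2c + d = 14
  216a + 36b + 6c + d = -74
Solving the system yields a = -1, b = 3, c = 6, d = -2.
So p(x) = -x^3 + 3x^2 + 6x - 2.
Then p(4) = 6.

6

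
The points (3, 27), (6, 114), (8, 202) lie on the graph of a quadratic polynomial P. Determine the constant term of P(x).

Write P(x) = ax^2 + bx + c. Substituting each data point gives a linear system:
  9a + 3b + c = 27
  36a + 6b + c = 114
  64a + 8b + c = 202
Solving the system yields a = 3, b = 2, c = -6.
So P(x) = 3x^2 + 2x - 6.
The constant term is -6.

-6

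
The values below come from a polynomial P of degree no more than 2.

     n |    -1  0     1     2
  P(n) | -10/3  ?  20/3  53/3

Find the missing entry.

On equispaced nodes a degree-2 polynomial has vanishing third forward difference, so
  - P(-1) + 3·P(0) - 3·P(1) + P(2) = 0.
Substituting the known values and solving for P(0):
  3·P(0) = -1
  P(0) = -1/3.

-1/3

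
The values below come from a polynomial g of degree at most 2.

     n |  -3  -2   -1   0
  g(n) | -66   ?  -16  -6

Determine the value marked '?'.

The 3 known points determine the degree-2 polynomial uniquely.
Write g(n) = an^2 + bn + c. Substituting each data point gives a linear system:
  9a - 3b + c = -66
  a - b + c = -16
  c = -6
Solving the system yields a = -5, b = 5, c = -6.
So g(n) = -5n² + 5n - 6.
Then g(-2) = -36.

-36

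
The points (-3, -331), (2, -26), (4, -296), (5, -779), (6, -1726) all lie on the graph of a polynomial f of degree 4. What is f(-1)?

Using the Lagrange interpolation formula with nodes -3, 2, 4, 5, 6:
  L_0(s) = (s - 2)(s - 4)(s - 5)(s - 6) / 2520
  L_1(s) = (s + 3)(s - 4)(s - 5)(s - 6) / -120
  L_2(s) = (s + 3)(s - 2)(s - 5)(s - 6) / 28
  L_3(s) = (s + 3)(s - 2)(s - 4)(s - 6) / -24
  L_4(s) = (s + 3)(s - 2)(s - 4)(s - 5) / 72
Then f(s) = -331·L_0(s) - 26·L_1(s) - 296·L_2(s) - 779·L_3(s) - 1726·L_4(s).
Expanding and collecting terms gives f(s) = -2s^4 + 5s^3 - 5s^2 - 5s - 4.
Evaluating at s = -1: f(-1) = -11.

-11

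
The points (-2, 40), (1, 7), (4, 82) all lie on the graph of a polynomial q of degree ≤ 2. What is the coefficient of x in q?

-5

Write q(x) = ax^2 + bx + c. Substituting each data point gives a linear system:
  4a - 2b + c = 40
  a + b + c = 7
  16a + 4b + c = 82
Solving the system yields a = 6, b = -5, c = 6.
So q(x) = 6x^2 - 5x + 6.
The coefficient of x is -5.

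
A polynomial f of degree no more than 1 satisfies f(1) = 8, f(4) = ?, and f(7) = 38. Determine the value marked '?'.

23

The 2 known points determine the degree-1 polynomial uniquely.
Write f(x) = ax + b. Substituting each data point gives a linear system:
  a + b = 8
  7a + b = 38
Solving the system yields a = 5, b = 3.
So f(x) = 5x + 3.
Then f(4) = 23.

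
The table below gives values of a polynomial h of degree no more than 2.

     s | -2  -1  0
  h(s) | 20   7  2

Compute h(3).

Using the Lagrange interpolation formula with nodes -2, -1, 0:
  L_0(s) = (s + 1)s / 2
  L_1(s) = (s + 2)s / -1
  L_2(s) = (s + 2)(s + 1) / 2
Then h(s) = 20·L_0(s) + 7·L_1(s) + 2·L_2(s).
Expanding and collecting terms gives h(s) = 4s^2 - s + 2.
Evaluating at s = 3: h(3) = 35.

35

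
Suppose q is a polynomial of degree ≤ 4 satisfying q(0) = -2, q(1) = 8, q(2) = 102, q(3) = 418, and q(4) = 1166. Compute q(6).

5158

Write q(u) = au^4 + bu^3 + cu^2 + du + e. Substituting each data point gives a linear system:
  e = -2
  a + b + c + d + e = 8
  16a + 8b + 4c + 2d + e = 102
  81a + 27b + 9c + 3d + e = 418
  256a + 64b + 16c + 4d + e = 1166
Solving the system yields a = 3, b = 5, c = 6, d = -4, e = -2.
So q(u) = 3u⁴ + 5u³ + 6u² - 4u - 2.
Then q(6) = 5158.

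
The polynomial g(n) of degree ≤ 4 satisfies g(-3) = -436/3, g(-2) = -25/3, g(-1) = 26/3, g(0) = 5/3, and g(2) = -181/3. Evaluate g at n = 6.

-12721/3

Using the Lagrange interpolation formula with nodes -3, -2, -1, 0, 2:
  L_0(n) = (n + 2)(n + 1)n(n - 2) / 30
  L_1(n) = (n + 3)(n + 1)n(n - 2) / -8
  L_2(n) = (n + 3)(n + 2)n(n - 2) / 6
  L_3(n) = (n + 3)(n + 2)(n + 1)(n - 2) / -12
  L_4(n) = (n + 3)(n + 2)(n + 1)n / 120
Then g(n) = -436/3·L_0(n) - 25/3·L_1(n) + 26/3·L_2(n) + 5/3·L_3(n) - 181/3·L_4(n).
Expanding and collecting terms gives g(n) = -3n⁴ - 2n³ + 3n² - 5n + 5/3.
Evaluating at n = 6: g(6) = -12721/3.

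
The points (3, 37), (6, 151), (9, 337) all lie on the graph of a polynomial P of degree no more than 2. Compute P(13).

Forward differences of the values at x = 3, 6, 9:
  P  : 37  151  337
  Δ  : 114  186
  Δ^2: 72
The second differences are constant, confirming degree 2.
Interpolating (Newton forward form) and evaluating at x = 13 gives P(13) = 697.

697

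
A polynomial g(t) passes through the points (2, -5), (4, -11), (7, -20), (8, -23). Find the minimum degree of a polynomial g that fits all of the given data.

Divided differences on the nodes 2, 4, 7, 8:
  order 0: -5  -11  -20  -23
  order 1: -3  -3  -3
  order 2: 0  0
  order 3: 0
The order-1 divided differences are all -3 (nonzero) and every higher order vanishes, so the data lies on a polynomial of degree exactly 1.

1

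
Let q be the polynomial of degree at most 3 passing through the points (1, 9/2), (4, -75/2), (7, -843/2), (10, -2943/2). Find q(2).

Write q(x) = ax^3 + bx^2 + cx + d. Substituting each data point gives a linear system:
  a + b + c + d = 9/2
  64a + 16b + 4c + d = -75/2
  343a + 49b + 7c + d = -843/2
  1000a + 100b + 10c + d = -2943/2
Solving the system yields a = -2, b = 5, c = 3, d = -3/2.
So q(x) = -2x^3 + 5x^2 + 3x - 3/2.
Then q(2) = 17/2.

17/2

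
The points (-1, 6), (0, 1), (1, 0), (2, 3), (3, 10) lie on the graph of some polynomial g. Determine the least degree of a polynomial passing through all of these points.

Forward differences of the values at n = -1, 0, 1, 2, 3:
  g  : 6  1  0  3  10
  Δ  : -5  -1  3  7
  Δ^2: 4  4  4
  Δ^3: 0  0
  Δ^4: 0
The second differences are constant (4) and nonzero, while all higher differences vanish, so the minimal degree is 2.

2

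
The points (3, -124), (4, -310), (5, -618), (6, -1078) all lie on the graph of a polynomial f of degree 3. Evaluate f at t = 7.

Write f(t) = at^3 + bt^2 + ct + d. Substituting each data point gives a linear system:
  27a + 9b + 3c + d = -124
  64a + 16b + 4c + d = -310
  125a + 25b + 5c + d = -618
  216a + 36b + 6c + d = -1078
Solving the system yields a = -5, b = -1, c = 6, d = 2.
So f(t) = -5t^3 - t^2 + 6t + 2.
Then f(7) = -1720.

-1720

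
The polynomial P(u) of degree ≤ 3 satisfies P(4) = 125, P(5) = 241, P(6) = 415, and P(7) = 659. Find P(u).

P(u) = 2u^3 - u^2 + 3u + 1

Write P(u) = au^3 + bu^2 + cu + d. Substituting each data point gives a linear system:
  64a + 16b + 4c + d = 125
  125a + 25b + 5c + d = 241
  216a + 36b + 6c + d = 415
  343a + 49b + 7c + d = 659
Solving the system yields a = 2, b = -1, c = 3, d = 1.
So P(u) = 2u^3 - u^2 + 3u + 1.
Check: P(4) = 125. ✓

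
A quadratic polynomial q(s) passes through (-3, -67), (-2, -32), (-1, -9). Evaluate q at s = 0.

Forward differences of the values at s = -3, -2, -1:
  q  : -67  -32  -9
  Δ  : 35  23
  Δ^2: -12
The second differences are constant, confirming degree 2.
Interpolating (Newton forward form) and evaluating at s = 0 gives q(0) = 2.

2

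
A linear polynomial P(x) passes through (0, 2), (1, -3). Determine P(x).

P(x) = -5x + 2

Using the Lagrange interpolation formula with nodes 0, 1:
  L_0(x) = (x - 1) / -1
  L_1(x) = x / 1
Then P(x) = 2·L_0(x) - 3·L_1(x).
Expanding and collecting terms gives P(x) = -5x + 2.
Check: P(1) = -3. ✓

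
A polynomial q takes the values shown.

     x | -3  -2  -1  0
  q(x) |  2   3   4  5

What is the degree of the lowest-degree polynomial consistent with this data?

Forward differences of the values at x = -3, -2, -1, 0:
  q  : 2  3  4  5
  Δ  : 1  1  1
  Δ^2: 0  0
  Δ^3: 0
The first differences are constant (1) and nonzero, while all higher differences vanish, so the minimal degree is 1.

1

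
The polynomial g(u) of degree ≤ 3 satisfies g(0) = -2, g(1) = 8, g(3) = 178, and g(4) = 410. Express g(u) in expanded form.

g(u) = 6u^3 + u^2 + 3u - 2

Write g(u) = au^3 + bu^2 + cu + d. Substituting each data point gives a linear system:
  d = -2
  a + b + c + d = 8
  27a + 9b + 3c + d = 178
  64a + 16b + 4c + d = 410
Solving the system yields a = 6, b = 1, c = 3, d = -2.
So g(u) = 6u^3 + u^2 + 3u - 2.
Check: g(0) = -2. ✓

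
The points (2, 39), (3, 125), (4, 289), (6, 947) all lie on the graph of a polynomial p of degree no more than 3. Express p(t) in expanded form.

Write p(t) = at^3 + bt^2 + ct + d. Substituting each data point gives a linear system:
  8a + 4b + 2c + d = 39
  27a + 9b + 3c + d = 125
  64a + 16b + 4c + d = 289
  216a + 36b + 6c + d = 947
Solving the system yields a = 4, b = 3, c = -5, d = 5.
So p(t) = 4t^3 + 3t^2 - 5t + 5.
Check: p(6) = 947. ✓

p(t) = 4t^3 + 3t^2 - 5t + 5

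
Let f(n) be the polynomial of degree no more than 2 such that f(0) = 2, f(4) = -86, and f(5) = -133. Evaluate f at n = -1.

Using the Lagrange interpolation formula with nodes 0, 4, 5:
  L_0(n) = (n - 4)(n - 5) / 20
  L_1(n) = n(n - 5) / -4
  L_2(n) = n(n - 4) / 5
Then f(n) = 2·L_0(n) - 86·L_1(n) - 133·L_2(n).
Expanding and collecting terms gives f(n) = -5n^2 - 2n + 2.
Evaluating at n = -1: f(-1) = -1.

-1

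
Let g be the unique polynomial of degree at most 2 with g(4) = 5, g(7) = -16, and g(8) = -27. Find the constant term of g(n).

Write g(n) = an^2 + bn + c. Substituting each data point gives a linear system:
  16a + 4b + c = 5
  49a + 7b + c = -16
  64a + 8b + c = -27
Solving the system yields a = -1, b = 4, c = 5.
So g(n) = -n^2 + 4n + 5.
The constant term is 5.

5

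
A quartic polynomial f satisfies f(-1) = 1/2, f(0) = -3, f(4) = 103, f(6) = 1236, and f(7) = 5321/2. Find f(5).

919/2

Write f(t) = at^4 + bt^3 + ct^2 + dt + e. Substituting each data point gives a linear system:
  a - b + c - d + e = 1/2
  e = -3
  256a + 64b + 16c + 4d + e = 103
  1296a + 216b + 36c + 6d + e = 1236
  2401a + 343b + 49c + 7d + e = 5321/2
Solving the system yields a = 2, b = -6, c = -2, d = 5/2, e = -3.
So f(t) = 2t⁴ - 6t³ - 2t² + (5/2)t - 3.
Then f(5) = 919/2.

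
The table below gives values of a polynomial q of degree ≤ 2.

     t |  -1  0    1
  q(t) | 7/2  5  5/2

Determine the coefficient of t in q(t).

-1/2

Write q(t) = at^2 + bt + c. Substituting each data point gives a linear system:
  a - b + c = 7/2
  c = 5
  a + b + c = 5/2
Solving the system yields a = -2, b = -1/2, c = 5.
So q(t) = -2t² - (1/2)t + 5.
The coefficient of t is -1/2.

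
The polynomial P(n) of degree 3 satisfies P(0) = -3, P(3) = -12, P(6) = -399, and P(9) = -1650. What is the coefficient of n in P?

Write P(n) = an^3 + bn^2 + cn + d. Substituting each data point gives a linear system:
  d = -3
  27a + 9b + 3c + d = -12
  216a + 36b + 6c + d = -399
  729a + 81b + 9c + d = -1650
Solving the system yields a = -3, b = 6, c = 6, d = -3.
So P(n) = -3n^3 + 6n^2 + 6n - 3.
The coefficient of n is 6.

6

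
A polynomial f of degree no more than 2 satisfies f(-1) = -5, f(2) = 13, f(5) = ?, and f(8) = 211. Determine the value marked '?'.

On equispaced nodes a degree-2 polynomial has vanishing third forward difference, so
  - f(-1) + 3·f(2) - 3·f(5) + f(8) = 0.
Substituting the known values and solving for f(5):
  -3·f(5) = -255
  f(5) = 85.

85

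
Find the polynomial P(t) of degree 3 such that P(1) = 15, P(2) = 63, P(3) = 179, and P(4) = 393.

Using the Lagrange interpolation formula with nodes 1, 2, 3, 4:
  L_0(t) = (t - 2)(t - 3)(t - 4) / -6
  L_1(t) = (t - 1)(t - 3)(t - 4) / 2
  L_2(t) = (t - 1)(t - 2)(t - 4) / -2
  L_3(t) = (t - 1)(t - 2)(t - 3) / 6
Then P(t) = 15·L_0(t) + 63·L_1(t) + 179·L_2(t) + 393·L_3(t).
Expanding and collecting terms gives P(t) = 5t³ + 4t² + t + 5.
Check: P(2) = 63. ✓

P(t) = 5t^3 + 4t^2 + t + 5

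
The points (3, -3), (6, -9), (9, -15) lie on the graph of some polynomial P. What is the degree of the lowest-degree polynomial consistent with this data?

1

Forward differences of the values at n = 3, 6, 9:
  P  : -3  -9  -15
  Δ  : -6  -6
  Δ^2: 0
The first differences are constant (-6) and nonzero, while all higher differences vanish, so the minimal degree is 1.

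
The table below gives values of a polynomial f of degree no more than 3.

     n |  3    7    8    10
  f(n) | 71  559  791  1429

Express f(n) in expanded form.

Using the Lagrange interpolation formula with nodes 3, 7, 8, 10:
  L_0(n) = (n - 7)(n - 8)(n - 10) / -140
  L_1(n) = (n - 3)(n - 8)(n - 10) / 12
  L_2(n) = (n - 3)(n - 7)(n - 10) / -10
  L_3(n) = (n - 3)(n - 7)(n - 8) / 42
Then f(n) = 71·L_0(n) + 559·L_1(n) + 791·L_2(n) + 1429·L_3(n).
Expanding and collecting terms gives f(n) = n^3 + 4n^2 + 3n - 1.
Check: f(3) = 71. ✓

f(n) = n^3 + 4n^2 + 3n - 1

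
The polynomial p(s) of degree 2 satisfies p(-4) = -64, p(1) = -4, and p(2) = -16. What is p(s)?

p(s) = -4s^2

Using the Lagrange interpolation formula with nodes -4, 1, 2:
  L_0(s) = (s - 1)(s - 2) / 30
  L_1(s) = (s + 4)(s - 2) / -5
  L_2(s) = (s + 4)(s - 1) / 6
Then p(s) = -64·L_0(s) - 4·L_1(s) - 16·L_2(s).
Expanding and collecting terms gives p(s) = -4s^2.
Check: p(-4) = -64. ✓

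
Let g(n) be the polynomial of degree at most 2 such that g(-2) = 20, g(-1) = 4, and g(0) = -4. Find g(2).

Using the Lagrange interpolation formula with nodes -2, -1, 0:
  L_0(n) = (n + 1)n / 2
  L_1(n) = (n + 2)n / -1
  L_2(n) = (n + 2)(n + 1) / 2
Then g(n) = 20·L_0(n) + 4·L_1(n) - 4·L_2(n).
Expanding and collecting terms gives g(n) = 4n^2 - 4n - 4.
Evaluating at n = 2: g(2) = 4.

4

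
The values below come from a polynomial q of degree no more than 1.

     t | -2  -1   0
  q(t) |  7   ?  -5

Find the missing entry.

The 2 known points determine the degree-1 polynomial uniquely.
Write q(t) = at + b. Substituting each data point gives a linear system:
  -2a + b = 7
  b = -5
Solving the system yields a = -6, b = -5.
So q(t) = -6t - 5.
Then q(-1) = 1.

1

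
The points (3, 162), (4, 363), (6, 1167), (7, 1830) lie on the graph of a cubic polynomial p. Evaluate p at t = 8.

2707

Write p(t) = at^3 + bt^2 + ct + d. Substituting each data point gives a linear system:
  27a + 9b + 3c + d = 162
  64a + 16b + 4c + d = 363
  216a + 36b + 6c + d = 1167
  343a + 49b + 7c + d = 1830
Solving the system yields a = 5, b = 2, c = 2, d = 3.
So p(t) = 5t³ + 2t² + 2t + 3.
Then p(8) = 2707.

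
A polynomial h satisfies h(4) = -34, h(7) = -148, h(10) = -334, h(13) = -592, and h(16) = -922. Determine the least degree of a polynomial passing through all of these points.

Forward differences of the values at x = 4, 7, 10, 13, 16:
  h  : -34  -148  -334  -592  -922
  Δ  : -114  -186  -258  -330
  Δ^2: -72  -72  -72
  Δ^3: 0  0
  Δ^4: 0
The second differences are constant (-72) and nonzero, while all higher differences vanish, so the minimal degree is 2.

2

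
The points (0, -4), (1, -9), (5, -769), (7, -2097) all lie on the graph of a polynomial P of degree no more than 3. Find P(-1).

-1

Using the Lagrange interpolation formula with nodes 0, 1, 5, 7:
  L_0(t) = (t - 1)(t - 5)(t - 7) / -35
  L_1(t) = t(t - 5)(t - 7) / 24
  L_2(t) = t(t - 1)(t - 7) / -40
  L_3(t) = t(t - 1)(t - 5) / 84
Then P(t) = -4·L_0(t) - 9·L_1(t) - 769·L_2(t) - 2097·L_3(t).
Expanding and collecting terms gives P(t) = -6t^3 - t^2 + 2t - 4.
Evaluating at t = -1: P(-1) = -1.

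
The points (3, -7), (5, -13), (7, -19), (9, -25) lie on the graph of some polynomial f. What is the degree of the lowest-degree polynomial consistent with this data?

1

Forward differences of the values at n = 3, 5, 7, 9:
  f  : -7  -13  -19  -25
  Δ  : -6  -6  -6
  Δ^2: 0  0
  Δ^3: 0
The first differences are constant (-6) and nonzero, while all higher differences vanish, so the minimal degree is 1.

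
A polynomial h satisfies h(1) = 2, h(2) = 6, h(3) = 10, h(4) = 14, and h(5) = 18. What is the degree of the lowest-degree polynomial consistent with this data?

Forward differences of the values at t = 1, 2, 3, 4, 5:
  h  : 2  6  10  14  18
  Δ  : 4  4  4  4
  Δ^2: 0  0  0
  Δ^3: 0  0
  Δ^4: 0
The first differences are constant (4) and nonzero, while all higher differences vanish, so the minimal degree is 1.

1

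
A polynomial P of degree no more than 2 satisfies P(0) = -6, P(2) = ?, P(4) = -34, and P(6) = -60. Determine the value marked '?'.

On equispaced nodes a degree-2 polynomial has vanishing third forward difference, so
  - P(0) + 3·P(2) - 3·P(4) + P(6) = 0.
Substituting the known values and solving for P(2):
  3·P(2) = -48
  P(2) = -16.

-16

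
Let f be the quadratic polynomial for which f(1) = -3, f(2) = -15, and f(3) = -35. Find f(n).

Using the Lagrange interpolation formula with nodes 1, 2, 3:
  L_0(n) = (n - 2)(n - 3) / 2
  L_1(n) = (n - 1)(n - 3) / -1
  L_2(n) = (n - 1)(n - 2) / 2
Then f(n) = -3·L_0(n) - 15·L_1(n) - 35·L_2(n).
Expanding and collecting terms gives f(n) = -4n^2 + 1.
Check: f(2) = -15. ✓

f(n) = -4n^2 + 1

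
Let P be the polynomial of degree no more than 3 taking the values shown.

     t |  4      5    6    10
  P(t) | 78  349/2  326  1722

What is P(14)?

Using the Lagrange interpolation formula with nodes 4, 5, 6, 10:
  L_0(t) = (t - 5)(t - 6)(t - 10) / -12
  L_1(t) = (t - 4)(t - 6)(t - 10) / 5
  L_2(t) = (t - 4)(t - 5)(t - 10) / -8
  L_3(t) = (t - 4)(t - 5)(t - 6) / 120
Then P(t) = 78·L_0(t) + 349/2·L_1(t) + 326·L_2(t) + 1722·L_3(t).
Expanding and collecting terms gives P(t) = 2t³ - (5/2)t² - 3t + 2.
Evaluating at t = 14: P(14) = 4958.

4958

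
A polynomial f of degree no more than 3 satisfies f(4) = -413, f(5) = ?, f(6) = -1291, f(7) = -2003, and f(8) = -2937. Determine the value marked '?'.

-771

The 4 known points determine the degree-3 polynomial uniquely.
Write f(n) = an^3 + bn^2 + cn + d. Substituting each data point gives a linear system:
  64a + 16b + 4c + d = -413
  216a + 36b + 6c + d = -1291
  343a + 49b + 7c + d = -2003
  512a + 64b + 8c + d = -2937
Solving the system yields a = -5, b = -6, c = 1, d = -1.
So f(n) = -5n^3 - 6n^2 + n - 1.
Then f(5) = -771.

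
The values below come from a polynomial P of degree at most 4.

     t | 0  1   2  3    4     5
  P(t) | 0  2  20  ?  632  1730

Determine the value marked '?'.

162

On equispaced nodes a degree-4 polynomial has vanishing fifth forward difference, so
  - P(0) + 5·P(1) - 10·P(2) + 10·P(3) - 5·P(4) + P(5) = 0.
Substituting the known values and solving for P(3):
  10·P(3) = 1620
  P(3) = 162.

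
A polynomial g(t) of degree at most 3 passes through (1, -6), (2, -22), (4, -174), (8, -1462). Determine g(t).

Write g(t) = at^3 + bt^2 + ct + d. Substituting each data point gives a linear system:
  a + b + c + d = -6
  8a + 4b + 2c + d = -22
  64a + 16b + 4c + d = -174
  512a + 64b + 8c + d = -1462
Solving the system yields a = -3, b = 1, c = 2, d = -6.
So g(t) = -3t^3 + t^2 + 2t - 6.
Check: g(2) = -22. ✓

g(t) = -3t^3 + t^2 + 2t - 6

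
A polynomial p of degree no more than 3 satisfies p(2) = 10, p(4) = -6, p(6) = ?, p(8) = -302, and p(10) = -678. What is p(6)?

-94

On equispaced nodes a degree-3 polynomial has vanishing fourth forward difference, so
  p(2) - 4·p(4) + 6·p(6) - 4·p(8) + p(10) = 0.
Substituting the known values and solving for p(6):
  6·p(6) = -564
  p(6) = -94.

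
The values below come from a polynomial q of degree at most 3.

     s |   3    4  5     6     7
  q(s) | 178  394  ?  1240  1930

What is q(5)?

The 4 known points determine the degree-3 polynomial uniquely.
Write q(s) = as^3 + bs^2 + cs + d. Substituting each data point gives a linear system:
  27a + 9b + 3c + d = 178
  64a + 16b + 4c + d = 394
  216a + 36b + 6c + d = 1240
  343a + 49b + 7c + d = 1930
Solving the system yields a = 5, b = 4, c = 3, d = -2.
So q(s) = 5s^3 + 4s^2 + 3s - 2.
Then q(5) = 738.

738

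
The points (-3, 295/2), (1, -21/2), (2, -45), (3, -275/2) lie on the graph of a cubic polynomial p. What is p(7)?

-3375/2

Write p(u) = au^3 + bu^2 + cu + d. Substituting each data point gives a linear system:
  -27a + 9b - 3c + d = 295/2
  a + b + c + d = -21/2
  8a + 4b + 2c + d = -45
  27a + 9b + 3c + d = -275/2
Solving the system yields a = -5, b = 1, c = -5/2, d = -4.
So p(u) = -5u^3 + u^2 - (5/2)u - 4.
Then p(7) = -3375/2.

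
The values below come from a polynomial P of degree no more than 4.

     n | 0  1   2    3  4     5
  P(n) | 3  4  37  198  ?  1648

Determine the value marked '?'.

On equispaced nodes a degree-4 polynomial has vanishing fifth forward difference, so
  - P(0) + 5·P(1) - 10·P(2) + 10·P(3) - 5·P(4) + P(5) = 0.
Substituting the known values and solving for P(4):
  -5·P(4) = -3275
  P(4) = 655.

655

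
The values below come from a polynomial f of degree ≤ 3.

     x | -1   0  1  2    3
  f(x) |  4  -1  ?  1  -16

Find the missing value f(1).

2

On equispaced nodes a degree-3 polynomial has vanishing fourth forward difference, so
  f(-1) - 4·f(0) + 6·f(1) - 4·f(2) + f(3) = 0.
Substituting the known values and solving for f(1):
  6·f(1) = 12
  f(1) = 2.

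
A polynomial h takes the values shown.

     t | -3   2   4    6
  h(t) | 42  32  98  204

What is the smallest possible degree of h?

Divided differences on the nodes -3, 2, 4, 6:
  order 0: 42  32  98  204
  order 1: -2  33  53
  order 2: 5  5
  order 3: 0
The order-2 divided differences are all 5 (nonzero) and every higher order vanishes, so the data lies on a polynomial of degree exactly 2.

2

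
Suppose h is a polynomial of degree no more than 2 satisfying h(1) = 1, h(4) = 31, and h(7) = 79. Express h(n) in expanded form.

h(n) = n^2 + 5n - 5

Using the Lagrange interpolation formula with nodes 1, 4, 7:
  L_0(n) = (n - 4)(n - 7) / 18
  L_1(n) = (n - 1)(n - 7) / -9
  L_2(n) = (n - 1)(n - 4) / 18
Then h(n) = 1·L_0(n) + 31·L_1(n) + 79·L_2(n).
Expanding and collecting terms gives h(n) = n^2 + 5n - 5.
Check: h(7) = 79. ✓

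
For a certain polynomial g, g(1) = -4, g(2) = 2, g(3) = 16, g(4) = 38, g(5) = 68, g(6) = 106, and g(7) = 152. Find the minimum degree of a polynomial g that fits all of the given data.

2

Forward differences of the values at t = 1, 2, 3, 4, 5, 6, 7:
  g  : -4  2  16  38  68  106  152
  Δ  : 6  14  22  30  38  46
  Δ^2: 8  8  8  8  8
  Δ^3: 0  0  0  0
  Δ^4: 0  0  0
  Δ^5: 0  0
  Δ^6: 0
The second differences are constant (8) and nonzero, while all higher differences vanish, so the minimal degree is 2.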